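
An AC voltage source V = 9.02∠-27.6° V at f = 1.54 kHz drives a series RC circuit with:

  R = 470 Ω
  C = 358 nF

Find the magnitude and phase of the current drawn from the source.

Step 1 — Angular frequency: ω = 2π·f = 2π·1540 = 9676 rad/s.
Step 2 — Component impedances:
  R: Z = R = 470 Ω
  C: Z = 1/(jωC) = -j/(ω·C) = 0 - j288.7 Ω
Step 3 — Series combination: Z_total = R + C = 470 - j288.7 Ω = 551.6∠-31.6° Ω.
Step 4 — Source phasor: V = 9.02∠-27.6° V = 7.994 - j4.179 V.
Step 5 — Ohm's law: I = V / Z_total = (7.994 - j4.179) / (470 - j288.7) = 0.01631 + j0.001129 A.
Step 6 — Convert to polar: |I| = 0.01635 A, ∠I = 4.0°.

I = 0.01635∠4.0° A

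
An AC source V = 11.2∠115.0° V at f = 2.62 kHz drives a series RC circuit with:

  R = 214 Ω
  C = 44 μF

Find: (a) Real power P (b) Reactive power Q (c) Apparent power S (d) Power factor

Step 1 — Angular frequency: ω = 2π·f = 2π·2620 = 1.646e+04 rad/s.
Step 2 — Component impedances:
  R: Z = R = 214 Ω
  C: Z = 1/(jωC) = -j/(ω·C) = 0 - j1.381 Ω
Step 3 — Series combination: Z_total = R + C = 214 - j1.381 Ω = 214∠-0.4° Ω.
Step 4 — Source phasor: V = 11.2∠115.0° V = -4.733 + j10.15 V.
Step 5 — Current: I = V / Z = -0.02242 + j0.04729 A = 0.05234∠115.4° A.
Step 6 — Complex power: S = V·I* = 0.5861 - j0.003781 VA.
Step 7 — Real power: P = Re(S) = 0.5861 W.
Step 8 — Reactive power: Q = Im(S) = -0.003781 VAR.
Step 9 — Apparent power: |S| = 0.5862 VA.
Step 10 — Power factor: PF = P/|S| = 1 (leading).

(a) P = 0.5861 W  (b) Q = -0.003781 VAR  (c) S = 0.5862 VA  (d) PF = 1 (leading)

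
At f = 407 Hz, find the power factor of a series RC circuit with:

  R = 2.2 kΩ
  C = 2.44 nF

Step 1 — Angular frequency: ω = 2π·f = 2π·407 = 2557 rad/s.
Step 2 — Component impedances:
  R: Z = R = 2200 Ω
  C: Z = 1/(jωC) = -j/(ω·C) = 0 - j1.603e+05 Ω
Step 3 — Series combination: Z_total = R + C = 2200 - j1.603e+05 Ω = 1.603e+05∠-89.2° Ω.
Step 4 — Power factor: PF = cos(φ) = Re(Z)/|Z| = 2200/1.6028e+05 = 0.01373.
Step 5 — Type: Im(Z) = -1.603e+05 ⇒ leading (phase φ = -89.2°).

PF = 0.01373 (leading, φ = -89.2°)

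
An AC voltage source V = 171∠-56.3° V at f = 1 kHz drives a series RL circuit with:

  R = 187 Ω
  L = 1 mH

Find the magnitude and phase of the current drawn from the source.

Step 1 — Angular frequency: ω = 2π·f = 2π·1000 = 6283 rad/s.
Step 2 — Component impedances:
  R: Z = R = 187 Ω
  L: Z = jωL = j·6283·0.001 = 0 + j6.283 Ω
Step 3 — Series combination: Z_total = R + L = 187 + j6.283 Ω = 187.1∠1.9° Ω.
Step 4 — Source phasor: V = 171∠-56.3° V = 94.88 - j142.3 V.
Step 5 — Ohm's law: I = V / Z_total = (94.88 - j142.3) / (187 + j6.283) = 0.4813 - j0.7769 A.
Step 6 — Convert to polar: |I| = 0.9139 A, ∠I = -58.2°.

I = 0.9139∠-58.2° A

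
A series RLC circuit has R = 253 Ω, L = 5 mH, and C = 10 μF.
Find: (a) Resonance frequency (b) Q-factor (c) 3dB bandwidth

Step 1 — Resonance condition Im(Z)=0 gives ω₀ = 1/√(LC).
Step 2 — ω₀ = 1/√(0.005·1e-05) = 4472 rad/s.
Step 3 — f₀ = ω₀/(2π) = 711.8 Hz.
Step 4 — Series Q: Q = ω₀L/R = 4472·0.005/253 = 0.08838.
Step 5 — 3dB bandwidth: Δω = ω₀/Q = 5.06e+04 rad/s; BW = Δω/(2π) = 8053 Hz.

(a) f₀ = 711.8 Hz  (b) Q = 0.08838  (c) BW = 8053 Hz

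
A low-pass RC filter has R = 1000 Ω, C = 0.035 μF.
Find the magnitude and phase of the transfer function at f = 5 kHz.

Step 1 — Angular frequency: ω = 2π·5000 = 3.142e+04 rad/s.
Step 2 — Transfer function: H(jω) = 1/(1 + jωRC).
Step 3 — Denominator: 1 + jωRC = 1 + j·3.142e+04·1000·3.5e-08 = 1 + j1.1.
Step 4 — H = 0.4527 - j0.4978.
Step 5 — Magnitude: |H| = 0.6728 (-3.4 dB); phase: φ = -47.7°.

|H| = 0.6728 (-3.4 dB), φ = -47.7°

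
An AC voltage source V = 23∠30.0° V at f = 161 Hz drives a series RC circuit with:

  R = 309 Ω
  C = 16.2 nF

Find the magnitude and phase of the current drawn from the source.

Step 1 — Angular frequency: ω = 2π·f = 2π·161 = 1012 rad/s.
Step 2 — Component impedances:
  R: Z = R = 309 Ω
  C: Z = 1/(jωC) = -j/(ω·C) = 0 - j6.102e+04 Ω
Step 3 — Series combination: Z_total = R + C = 309 - j6.102e+04 Ω = 6.102e+04∠-89.7° Ω.
Step 4 — Source phasor: V = 23∠30.0° V = 19.92 + j11.5 V.
Step 5 — Ohm's law: I = V / Z_total = (19.92 + j11.5) / (309 - j6.102e+04) = -0.0001868 + j0.0003274 A.
Step 6 — Convert to polar: |I| = 0.0003769 A, ∠I = 119.7°.

I = 0.0003769∠119.7° A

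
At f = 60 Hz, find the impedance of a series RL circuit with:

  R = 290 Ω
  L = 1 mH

Step 1 — Angular frequency: ω = 2π·f = 2π·60 = 377 rad/s.
Step 2 — Component impedances:
  R: Z = R = 290 Ω
  L: Z = jωL = j·377·0.001 = 0 + j0.377 Ω
Step 3 — Series combination: Z_total = R + L = 290 + j0.377 Ω = 290∠0.1° Ω.

Z = 290 + j0.377 Ω = 290∠0.1° Ω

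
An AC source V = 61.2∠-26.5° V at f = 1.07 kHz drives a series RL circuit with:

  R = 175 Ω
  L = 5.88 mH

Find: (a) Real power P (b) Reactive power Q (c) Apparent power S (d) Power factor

Step 1 — Angular frequency: ω = 2π·f = 2π·1070 = 6723 rad/s.
Step 2 — Component impedances:
  R: Z = R = 175 Ω
  L: Z = jωL = j·6723·0.00588 = 0 + j39.53 Ω
Step 3 — Series combination: Z_total = R + L = 175 + j39.53 Ω = 179.4∠12.7° Ω.
Step 4 — Source phasor: V = 61.2∠-26.5° V = 54.77 - j27.31 V.
Step 5 — Current: I = V / Z = 0.2642 - j0.2157 A = 0.3411∠-39.2° A.
Step 6 — Complex power: S = V·I* = 20.36 + j4.6 VA.
Step 7 — Real power: P = Re(S) = 20.36 W.
Step 8 — Reactive power: Q = Im(S) = 4.6 VAR.
Step 9 — Apparent power: |S| = 20.88 VA.
Step 10 — Power factor: PF = P/|S| = 0.9754 (lagging).

(a) P = 20.36 W  (b) Q = 4.6 VAR  (c) S = 20.88 VA  (d) PF = 0.9754 (lagging)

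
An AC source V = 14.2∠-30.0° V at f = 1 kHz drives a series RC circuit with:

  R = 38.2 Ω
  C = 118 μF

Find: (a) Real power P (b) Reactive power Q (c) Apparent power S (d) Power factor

Step 1 — Angular frequency: ω = 2π·f = 2π·1000 = 6283 rad/s.
Step 2 — Component impedances:
  R: Z = R = 38.2 Ω
  C: Z = 1/(jωC) = -j/(ω·C) = 0 - j1.349 Ω
Step 3 — Series combination: Z_total = R + C = 38.2 - j1.349 Ω = 38.22∠-2.0° Ω.
Step 4 — Source phasor: V = 14.2∠-30.0° V = 12.3 - j7.1 V.
Step 5 — Current: I = V / Z = 0.3281 - j0.1743 A = 0.3715∠-28.0° A.
Step 6 — Complex power: S = V·I* = 5.272 - j0.1861 VA.
Step 7 — Real power: P = Re(S) = 5.272 W.
Step 8 — Reactive power: Q = Im(S) = -0.1861 VAR.
Step 9 — Apparent power: |S| = 5.275 VA.
Step 10 — Power factor: PF = P/|S| = 0.9994 (leading).

(a) P = 5.272 W  (b) Q = -0.1861 VAR  (c) S = 5.275 VA  (d) PF = 0.9994 (leading)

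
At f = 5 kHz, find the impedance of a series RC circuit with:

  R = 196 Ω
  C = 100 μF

Step 1 — Angular frequency: ω = 2π·f = 2π·5000 = 3.142e+04 rad/s.
Step 2 — Component impedances:
  R: Z = R = 196 Ω
  C: Z = 1/(jωC) = -j/(ω·C) = 0 - j0.3183 Ω
Step 3 — Series combination: Z_total = R + C = 196 - j0.3183 Ω = 196∠-0.1° Ω.

Z = 196 - j0.3183 Ω = 196∠-0.1° Ω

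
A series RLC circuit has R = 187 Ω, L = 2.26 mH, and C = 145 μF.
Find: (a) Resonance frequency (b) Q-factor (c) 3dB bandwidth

Step 1 — Resonance: ω₀ = 1/√(LC) = 1/√(0.00226·0.000145) = 1747 rad/s.
Step 2 — f₀ = ω₀/(2π) = 278 Hz.
Step 3 — Series Q: Q = ω₀L/R = 1747·0.00226/187 = 0.02111.
Step 4 — Bandwidth: Δω = ω₀/Q = 8.274e+04 rad/s; BW = Δω/(2π) = 1.317e+04 Hz.

(a) f₀ = 278 Hz  (b) Q = 0.02111  (c) BW = 1.317e+04 Hz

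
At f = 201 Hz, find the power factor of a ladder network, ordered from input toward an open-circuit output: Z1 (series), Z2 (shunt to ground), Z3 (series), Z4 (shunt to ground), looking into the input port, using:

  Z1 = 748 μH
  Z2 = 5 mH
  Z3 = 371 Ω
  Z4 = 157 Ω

Step 1 — Angular frequency: ω = 2π·f = 2π·201 = 1263 rad/s.
Step 2 — Component impedances:
  Z1: Z = jωL = j·1263·0.000748 = 0 + j0.9447 Ω
  Z2: Z = jωL = j·1263·0.005 = 0 + j6.315 Ω
  Z3: Z = R = 371 Ω
  Z4: Z = R = 157 Ω
Step 3 — Ladder network (open output): work backward from the far end, alternating series and parallel combinations. Z_in = 0.07551 + j7.258 Ω = 7.259∠89.4° Ω.
Step 4 — Power factor: PF = cos(φ) = Re(Z)/|Z| = 0.07551/7.259 = 0.0104.
Step 5 — Type: Im(Z) = 7.258 ⇒ lagging (phase φ = 89.4°).

PF = 0.0104 (lagging, φ = 89.4°)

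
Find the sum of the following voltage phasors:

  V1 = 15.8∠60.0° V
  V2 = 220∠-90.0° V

Step 1 — Convert each phasor to rectangular form:
  V1 = 15.8·(cos(60.0°) + j·sin(60.0°)) = 7.9 + j13.68 V
  V2 = 220·(cos(-90.0°) + j·sin(-90.0°)) = 0 - j220 V
Step 2 — Sum components: V_total = 7.9 - j206.3 V.
Step 3 — Convert to polar: |V_total| = 206.5 V, ∠V_total = -87.8°.

V_total = 206.5∠-87.8° V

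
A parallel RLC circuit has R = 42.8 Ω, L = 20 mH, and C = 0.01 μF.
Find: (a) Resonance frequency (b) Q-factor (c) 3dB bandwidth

Step 1 — Resonance: ω₀ = 1/√(LC) = 1/√(0.02·1e-08) = 7.071e+04 rad/s.
Step 2 — f₀ = ω₀/(2π) = 1.125e+04 Hz.
Step 3 — Parallel Q: Q = R/(ω₀L) = 42.8/(7.071e+04·0.02) = 0.03026.
Step 4 — Bandwidth: Δω = ω₀/Q = 2.336e+06 rad/s; BW = Δω/(2π) = 3.719e+05 Hz.

(a) f₀ = 1.125e+04 Hz  (b) Q = 0.03026  (c) BW = 3.719e+05 Hz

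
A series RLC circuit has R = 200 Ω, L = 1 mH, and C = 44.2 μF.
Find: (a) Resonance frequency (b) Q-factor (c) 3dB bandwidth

Step 1 — Resonance condition Im(Z)=0 gives ω₀ = 1/√(LC).
Step 2 — ω₀ = 1/√(0.001·4.42e-05) = 4757 rad/s.
Step 3 — f₀ = ω₀/(2π) = 757 Hz.
Step 4 — Series Q: Q = ω₀L/R = 4757·0.001/200 = 0.02378.
Step 5 — 3dB bandwidth: Δω = ω₀/Q = 2e+05 rad/s; BW = Δω/(2π) = 3.183e+04 Hz.

(a) f₀ = 757 Hz  (b) Q = 0.02378  (c) BW = 3.183e+04 Hz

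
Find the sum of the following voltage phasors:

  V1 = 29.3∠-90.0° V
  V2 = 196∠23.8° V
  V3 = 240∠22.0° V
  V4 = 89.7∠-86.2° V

Step 1 — Convert each phasor to rectangular form:
  V1 = 29.3·(cos(-90.0°) + j·sin(-90.0°)) = 0 - j29.3 V
  V2 = 196·(cos(23.8°) + j·sin(23.8°)) = 179.3 + j79.09 V
  V3 = 240·(cos(22.0°) + j·sin(22.0°)) = 222.5 + j89.91 V
  V4 = 89.7·(cos(-86.2°) + j·sin(-86.2°)) = 5.945 - j89.5 V
Step 2 — Sum components: V_total = 407.8 + j50.2 V.
Step 3 — Convert to polar: |V_total| = 410.9 V, ∠V_total = 7.0°.

V_total = 410.9∠7.0° V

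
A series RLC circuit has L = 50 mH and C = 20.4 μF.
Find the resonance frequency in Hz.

Step 1 — Resonance condition Im(Z)=0 gives ω₀ = 1/√(LC).
Step 2 — ω₀ = 1/√(0.05·2.04e-05) = 990.1 rad/s.
Step 3 — f₀ = ω₀/(2π) = 157.6 Hz.

f₀ = 157.6 Hz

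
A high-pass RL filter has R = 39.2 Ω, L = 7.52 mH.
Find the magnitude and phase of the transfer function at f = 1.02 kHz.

Step 1 — Angular frequency: ω = 2π·1020 = 6409 rad/s.
Step 2 — Transfer function: H(jω) = jωL/(R + jωL).
Step 3 — Numerator jωL = j·48.19; denominator R + jωL = 39.2 + j48.19.
Step 4 — H = 0.6018 + j0.4895.
Step 5 — Magnitude: |H| = 0.7758 (-2.2 dB); phase: φ = 39.1°.

|H| = 0.7758 (-2.2 dB), φ = 39.1°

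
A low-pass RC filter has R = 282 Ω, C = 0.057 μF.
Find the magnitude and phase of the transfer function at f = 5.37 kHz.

Step 1 — Angular frequency: ω = 2π·5370 = 3.374e+04 rad/s.
Step 2 — Transfer function: H(jω) = 1/(1 + jωRC).
Step 3 — Denominator: 1 + jωRC = 1 + j·3.374e+04·282·5.7e-08 = 1 + j0.5423.
Step 4 — H = 0.7727 - j0.4191.
Step 5 — Magnitude: |H| = 0.879 (-1.1 dB); phase: φ = -28.5°.

|H| = 0.879 (-1.1 dB), φ = -28.5°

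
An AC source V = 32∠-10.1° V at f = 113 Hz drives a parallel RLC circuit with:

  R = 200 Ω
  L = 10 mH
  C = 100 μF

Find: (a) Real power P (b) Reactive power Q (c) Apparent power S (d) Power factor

Step 1 — Angular frequency: ω = 2π·f = 2π·113 = 710 rad/s.
Step 2 — Component impedances:
  R: Z = R = 200 Ω
  L: Z = jωL = j·710·0.01 = 0 + j7.1 Ω
  C: Z = 1/(jωC) = -j/(ω·C) = 0 - j14.08 Ω
Step 3 — Parallel combination: 1/Z_total = 1/R + 1/L + 1/C; Z_total = 1.02 + j14.24 Ω = 14.28∠85.9° Ω.
Step 4 — Source phasor: V = 32∠-10.1° V = 31.5 - j5.612 V.
Step 5 — Current: I = V / Z = -0.2344 - j2.228 A = 2.241∠-96.0° A.
Step 6 — Complex power: S = V·I* = 5.12 + j71.52 VA.
Step 7 — Real power: P = Re(S) = 5.12 W.
Step 8 — Reactive power: Q = Im(S) = 71.52 VAR.
Step 9 — Apparent power: |S| = 71.7 VA.
Step 10 — Power factor: PF = P/|S| = 0.0714 (lagging).

(a) P = 5.12 W  (b) Q = 71.52 VAR  (c) S = 71.7 VA  (d) PF = 0.0714 (lagging)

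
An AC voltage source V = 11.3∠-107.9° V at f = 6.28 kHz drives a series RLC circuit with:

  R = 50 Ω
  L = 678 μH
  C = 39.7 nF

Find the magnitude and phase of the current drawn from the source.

Step 1 — Angular frequency: ω = 2π·f = 2π·6280 = 3.946e+04 rad/s.
Step 2 — Component impedances:
  R: Z = R = 50 Ω
  L: Z = jωL = j·3.946e+04·0.000678 = 0 + j26.75 Ω
  C: Z = 1/(jωC) = -j/(ω·C) = 0 - j638.4 Ω
Step 3 — Series combination: Z_total = R + L + C = 50 - j611.6 Ω = 613.7∠-85.3° Ω.
Step 4 — Source phasor: V = 11.3∠-107.9° V = -3.473 - j10.75 V.
Step 5 — Ohm's law: I = V / Z_total = (-3.473 - j10.75) / (50 - j611.6) = 0.017 - j0.007069 A.
Step 6 — Convert to polar: |I| = 0.01841 A, ∠I = -22.6°.

I = 0.01841∠-22.6° A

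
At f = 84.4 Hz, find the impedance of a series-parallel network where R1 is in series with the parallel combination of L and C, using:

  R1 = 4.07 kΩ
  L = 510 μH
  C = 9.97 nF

Step 1 — Angular frequency: ω = 2π·f = 2π·84.4 = 530.3 rad/s.
Step 2 — Component impedances:
  R1: Z = R = 4070 Ω
  L: Z = jωL = j·530.3·0.00051 = 0 + j0.2705 Ω
  C: Z = 1/(jωC) = -j/(ω·C) = 0 - j1.891e+05 Ω
Step 3 — Parallel branch: L || C = 1/(1/L + 1/C) = 0 + j0.2705 Ω.
Step 4 — Series with R1: Z_total = R1 + (L || C) = 4070 + j0.2705 Ω = 4070∠0.0° Ω.

Z = 4070 + j0.2705 Ω = 4070∠0.0° Ω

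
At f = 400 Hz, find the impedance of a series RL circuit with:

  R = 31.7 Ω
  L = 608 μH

Step 1 — Angular frequency: ω = 2π·f = 2π·400 = 2513 rad/s.
Step 2 — Component impedances:
  R: Z = R = 31.7 Ω
  L: Z = jωL = j·2513·0.000608 = 0 + j1.528 Ω
Step 3 — Series combination: Z_total = R + L = 31.7 + j1.528 Ω = 31.74∠2.8° Ω.

Z = 31.7 + j1.528 Ω = 31.74∠2.8° Ω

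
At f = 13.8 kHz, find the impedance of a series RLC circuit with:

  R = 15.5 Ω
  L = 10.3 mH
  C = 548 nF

Step 1 — Angular frequency: ω = 2π·f = 2π·1.38e+04 = 8.671e+04 rad/s.
Step 2 — Component impedances:
  R: Z = R = 15.5 Ω
  L: Z = jωL = j·8.671e+04·0.0103 = 0 + j893.1 Ω
  C: Z = 1/(jωC) = -j/(ω·C) = 0 - j21.05 Ω
Step 3 — Series combination: Z_total = R + L + C = 15.5 + j872 Ω = 872.2∠89.0° Ω.

Z = 15.5 + j872 Ω = 872.2∠89.0° Ω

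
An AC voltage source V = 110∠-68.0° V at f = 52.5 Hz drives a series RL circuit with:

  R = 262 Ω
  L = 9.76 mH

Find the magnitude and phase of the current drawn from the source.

Step 1 — Angular frequency: ω = 2π·f = 2π·52.5 = 329.9 rad/s.
Step 2 — Component impedances:
  R: Z = R = 262 Ω
  L: Z = jωL = j·329.9·0.00976 = 0 + j3.22 Ω
Step 3 — Series combination: Z_total = R + L = 262 + j3.22 Ω = 262∠0.7° Ω.
Step 4 — Source phasor: V = 110∠-68.0° V = 41.21 - j102 V.
Step 5 — Ohm's law: I = V / Z_total = (41.21 - j102) / (262 + j3.22) = 0.1525 - j0.3911 A.
Step 6 — Convert to polar: |I| = 0.4198 A, ∠I = -68.7°.

I = 0.4198∠-68.7° A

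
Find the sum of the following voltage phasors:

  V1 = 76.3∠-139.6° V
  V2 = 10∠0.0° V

Step 1 — Convert each phasor to rectangular form:
  V1 = 76.3·(cos(-139.6°) + j·sin(-139.6°)) = -58.11 - j49.45 V
  V2 = 10·(cos(0.0°) + j·sin(0.0°)) = 10 V
Step 2 — Sum components: V_total = -48.11 - j49.45 V.
Step 3 — Convert to polar: |V_total| = 68.99 V, ∠V_total = -134.2°.

V_total = 68.99∠-134.2° V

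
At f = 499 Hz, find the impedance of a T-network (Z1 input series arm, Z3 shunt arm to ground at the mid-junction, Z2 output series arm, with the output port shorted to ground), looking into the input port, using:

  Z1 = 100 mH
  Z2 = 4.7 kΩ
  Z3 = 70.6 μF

Step 1 — Angular frequency: ω = 2π·f = 2π·499 = 3135 rad/s.
Step 2 — Component impedances:
  Z1: Z = jωL = j·3135·0.1 = 0 + j313.5 Ω
  Z2: Z = R = 4700 Ω
  Z3: Z = 1/(jωC) = -j/(ω·C) = 0 - j4.518 Ω
Step 3 — With the output port shorted to ground, the output series arm Z2 runs from the junction to ground; the shunt arm Z3 also runs from the junction to ground. They appear in parallel: Z3 || Z2 = 0.004342 - j4.518 Ω.
Step 4 — Series with input arm Z1: Z_in = Z1 + (Z3 || Z2) = 0.004342 + j309 Ω = 309∠90.0° Ω.

Z = 0.004342 + j309 Ω = 309∠90.0° Ω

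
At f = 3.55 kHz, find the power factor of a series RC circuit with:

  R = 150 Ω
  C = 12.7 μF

Step 1 — Angular frequency: ω = 2π·f = 2π·3550 = 2.231e+04 rad/s.
Step 2 — Component impedances:
  R: Z = R = 150 Ω
  C: Z = 1/(jωC) = -j/(ω·C) = 0 - j3.53 Ω
Step 3 — Series combination: Z_total = R + C = 150 - j3.53 Ω = 150∠-1.3° Ω.
Step 4 — Power factor: PF = cos(φ) = Re(Z)/|Z| = 150/150.04 = 0.9997.
Step 5 — Type: Im(Z) = -3.53 ⇒ leading (phase φ = -1.3°).

PF = 0.9997 (leading, φ = -1.3°)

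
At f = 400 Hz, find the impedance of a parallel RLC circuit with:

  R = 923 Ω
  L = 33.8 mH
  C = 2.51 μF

Step 1 — Angular frequency: ω = 2π·f = 2π·400 = 2513 rad/s.
Step 2 — Component impedances:
  R: Z = R = 923 Ω
  L: Z = jωL = j·2513·0.0338 = 0 + j84.95 Ω
  C: Z = 1/(jωC) = -j/(ω·C) = 0 - j158.5 Ω
Step 3 — Parallel combination: 1/Z_total = 1/R + 1/L + 1/C; Z_total = 34.92 + j176.1 Ω = 179.5∠78.8° Ω.

Z = 34.92 + j176.1 Ω = 179.5∠78.8° Ω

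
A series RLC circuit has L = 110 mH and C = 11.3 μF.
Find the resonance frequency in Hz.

Step 1 — Resonance condition Im(Z)=0 gives ω₀ = 1/√(LC).
Step 2 — ω₀ = 1/√(0.11·1.13e-05) = 896.9 rad/s.
Step 3 — f₀ = ω₀/(2π) = 142.8 Hz.

f₀ = 142.8 Hz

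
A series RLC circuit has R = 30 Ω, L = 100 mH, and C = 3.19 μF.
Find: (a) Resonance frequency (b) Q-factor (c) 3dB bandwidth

Step 1 — Resonance condition Im(Z)=0 gives ω₀ = 1/√(LC).
Step 2 — ω₀ = 1/√(0.1·3.19e-06) = 1771 rad/s.
Step 3 — f₀ = ω₀/(2π) = 281.8 Hz.
Step 4 — Series Q: Q = ω₀L/R = 1771·0.1/30 = 5.902.
Step 5 — 3dB bandwidth: Δω = ω₀/Q = 300 rad/s; BW = Δω/(2π) = 47.75 Hz.

(a) f₀ = 281.8 Hz  (b) Q = 5.902  (c) BW = 47.75 Hz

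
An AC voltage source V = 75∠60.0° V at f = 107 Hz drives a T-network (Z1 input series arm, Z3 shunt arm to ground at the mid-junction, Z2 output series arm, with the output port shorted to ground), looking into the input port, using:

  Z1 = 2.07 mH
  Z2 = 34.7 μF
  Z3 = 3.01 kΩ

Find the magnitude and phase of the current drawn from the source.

Step 1 — Angular frequency: ω = 2π·f = 2π·107 = 672.3 rad/s.
Step 2 — Component impedances:
  Z1: Z = jωL = j·672.3·0.00207 = 0 + j1.392 Ω
  Z2: Z = 1/(jωC) = -j/(ω·C) = 0 - j42.87 Ω
  Z3: Z = R = 3010 Ω
Step 3 — With the output port shorted to ground, the output series arm Z2 runs from the junction to ground; the shunt arm Z3 also runs from the junction to ground. They appear in parallel: Z3 || Z2 = 0.6103 - j42.86 Ω.
Step 4 — Series with input arm Z1: Z_in = Z1 + (Z3 || Z2) = 0.6103 - j41.47 Ω = 41.47∠-89.2° Ω.
Step 5 — Source phasor: V = 75∠60.0° V = 37.5 + j64.95 V.
Step 6 — Ohm's law: I = V / Z_total = (37.5 + j64.95) / (0.6103 - j41.47) = -1.553 + j0.9272 A.
Step 7 — Convert to polar: |I| = 1.809 A, ∠I = 149.2°.

I = 1.809∠149.2° A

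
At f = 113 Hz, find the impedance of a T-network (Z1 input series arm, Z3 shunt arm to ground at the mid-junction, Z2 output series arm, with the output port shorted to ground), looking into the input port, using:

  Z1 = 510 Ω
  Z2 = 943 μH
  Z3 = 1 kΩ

Step 1 — Angular frequency: ω = 2π·f = 2π·113 = 710 rad/s.
Step 2 — Component impedances:
  Z1: Z = R = 510 Ω
  Z2: Z = jωL = j·710·0.000943 = 0 + j0.6695 Ω
  Z3: Z = R = 1000 Ω
Step 3 — With the output port shorted to ground, the output series arm Z2 runs from the junction to ground; the shunt arm Z3 also runs from the junction to ground. They appear in parallel: Z3 || Z2 = 0.0004483 + j0.6695 Ω.
Step 4 — Series with input arm Z1: Z_in = Z1 + (Z3 || Z2) = 510 + j0.6695 Ω = 510∠0.1° Ω.

Z = 510 + j0.6695 Ω = 510∠0.1° Ω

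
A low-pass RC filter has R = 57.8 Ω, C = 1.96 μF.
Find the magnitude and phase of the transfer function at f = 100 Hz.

Step 1 — Angular frequency: ω = 2π·100 = 628.3 rad/s.
Step 2 — Transfer function: H(jω) = 1/(1 + jωRC).
Step 3 — Denominator: 1 + jωRC = 1 + j·628.3·57.8·1.96e-06 = 1 + j0.07118.
Step 4 — H = 0.995 - j0.07082.
Step 5 — Magnitude: |H| = 0.9975 (-0.0 dB); phase: φ = -4.1°.

|H| = 0.9975 (-0.0 dB), φ = -4.1°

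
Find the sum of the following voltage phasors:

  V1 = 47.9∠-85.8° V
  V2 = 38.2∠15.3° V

Step 1 — Convert each phasor to rectangular form:
  V1 = 47.9·(cos(-85.8°) + j·sin(-85.8°)) = 3.508 - j47.77 V
  V2 = 38.2·(cos(15.3°) + j·sin(15.3°)) = 36.85 + j10.08 V
Step 2 — Sum components: V_total = 40.35 - j37.69 V.
Step 3 — Convert to polar: |V_total| = 55.22 V, ∠V_total = -43.0°.

V_total = 55.22∠-43.0° V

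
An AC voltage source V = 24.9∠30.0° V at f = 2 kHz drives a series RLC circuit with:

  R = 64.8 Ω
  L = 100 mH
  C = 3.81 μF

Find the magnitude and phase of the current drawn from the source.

Step 1 — Angular frequency: ω = 2π·f = 2π·2000 = 1.257e+04 rad/s.
Step 2 — Component impedances:
  R: Z = R = 64.8 Ω
  L: Z = jωL = j·1.257e+04·0.1 = 0 + j1257 Ω
  C: Z = 1/(jωC) = -j/(ω·C) = 0 - j20.89 Ω
Step 3 — Series combination: Z_total = R + L + C = 64.8 + j1236 Ω = 1237∠87.0° Ω.
Step 4 — Source phasor: V = 24.9∠30.0° V = 21.56 + j12.45 V.
Step 5 — Ohm's law: I = V / Z_total = (21.56 + j12.45) / (64.8 + j1236) = 0.01096 - j0.01688 A.
Step 6 — Convert to polar: |I| = 0.02012 A, ∠I = -57.0°.

I = 0.02012∠-57.0° A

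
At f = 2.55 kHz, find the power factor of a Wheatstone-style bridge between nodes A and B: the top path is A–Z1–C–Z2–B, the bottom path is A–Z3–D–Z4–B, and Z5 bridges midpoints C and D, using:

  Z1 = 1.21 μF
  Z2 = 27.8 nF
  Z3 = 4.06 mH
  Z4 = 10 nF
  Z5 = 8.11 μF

Step 1 — Angular frequency: ω = 2π·f = 2π·2550 = 1.602e+04 rad/s.
Step 2 — Component impedances:
  Z1: Z = 1/(jωC) = -j/(ω·C) = 0 - j51.58 Ω
  Z2: Z = 1/(jωC) = -j/(ω·C) = 0 - j2245 Ω
  Z3: Z = jωL = j·1.602e+04·0.00406 = 0 + j65.05 Ω
  Z4: Z = 1/(jωC) = -j/(ω·C) = 0 - j6241 Ω
  Z5: Z = 1/(jωC) = -j/(ω·C) = 0 - j7.696 Ω
Step 3 — Bridge requires nodal analysis (the Z5 bridge couples midpoints C and D, so the two paths cannot be reduced to a simple series/parallel combination). Setting node B to ground and injecting 1 A at node A, the 3-node admittance system at A, C, D solves to V_A = Z_AB = 0 - j2201 Ω = 2201∠-90.0° Ω.
Step 4 — Power factor: PF = cos(φ) = Re(Z)/|Z| = -0/2201 = -0.
Step 5 — Type: Im(Z) = -2201 ⇒ leading (phase φ = -90.0°).

PF = -0 (leading, φ = -90.0°)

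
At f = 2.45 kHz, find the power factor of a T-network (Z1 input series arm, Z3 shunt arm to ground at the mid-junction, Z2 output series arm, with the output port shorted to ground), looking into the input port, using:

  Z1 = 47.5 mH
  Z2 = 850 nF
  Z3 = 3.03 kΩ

Step 1 — Angular frequency: ω = 2π·f = 2π·2450 = 1.539e+04 rad/s.
Step 2 — Component impedances:
  Z1: Z = jωL = j·1.539e+04·0.0475 = 0 + j731.2 Ω
  Z2: Z = 1/(jωC) = -j/(ω·C) = 0 - j76.42 Ω
  Z3: Z = R = 3030 Ω
Step 3 — With the output port shorted to ground, the output series arm Z2 runs from the junction to ground; the shunt arm Z3 also runs from the junction to ground. They appear in parallel: Z3 || Z2 = 1.926 - j76.38 Ω.
Step 4 — Series with input arm Z1: Z_in = Z1 + (Z3 || Z2) = 1.926 + j654.8 Ω = 654.8∠89.8° Ω.
Step 5 — Power factor: PF = cos(φ) = Re(Z)/|Z| = 1.9264/654.83 = 0.002942.
Step 6 — Type: Im(Z) = 654.8 ⇒ lagging (phase φ = 89.8°).

PF = 0.002942 (lagging, φ = 89.8°)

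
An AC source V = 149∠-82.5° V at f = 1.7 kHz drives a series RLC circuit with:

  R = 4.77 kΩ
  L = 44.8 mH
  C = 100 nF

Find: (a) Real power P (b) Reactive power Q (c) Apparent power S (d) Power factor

Step 1 — Angular frequency: ω = 2π·f = 2π·1700 = 1.068e+04 rad/s.
Step 2 — Component impedances:
  R: Z = R = 4770 Ω
  L: Z = jωL = j·1.068e+04·0.0448 = 0 + j478.5 Ω
  C: Z = 1/(jωC) = -j/(ω·C) = 0 - j936.2 Ω
Step 3 — Series combination: Z_total = R + L + C = 4770 - j457.7 Ω = 4792∠-5.5° Ω.
Step 4 — Source phasor: V = 149∠-82.5° V = 19.45 - j147.7 V.
Step 5 — Current: I = V / Z = 0.006984 - j0.0303 A = 0.03109∠-77.0° A.
Step 6 — Complex power: S = V·I* = 4.612 - j0.4425 VA.
Step 7 — Real power: P = Re(S) = 4.612 W.
Step 8 — Reactive power: Q = Im(S) = -0.4425 VAR.
Step 9 — Apparent power: |S| = 4.633 VA.
Step 10 — Power factor: PF = P/|S| = 0.9954 (leading).

(a) P = 4.612 W  (b) Q = -0.4425 VAR  (c) S = 4.633 VA  (d) PF = 0.9954 (leading)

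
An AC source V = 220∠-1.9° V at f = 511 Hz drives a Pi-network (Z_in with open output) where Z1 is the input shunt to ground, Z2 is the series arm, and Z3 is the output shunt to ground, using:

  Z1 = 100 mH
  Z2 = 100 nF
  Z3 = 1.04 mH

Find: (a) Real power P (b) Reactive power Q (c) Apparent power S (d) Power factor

Step 1 — Angular frequency: ω = 2π·f = 2π·511 = 3211 rad/s.
Step 2 — Component impedances:
  Z1: Z = jωL = j·3211·0.1 = 0 + j321.1 Ω
  Z2: Z = 1/(jωC) = -j/(ω·C) = 0 - j3115 Ω
  Z3: Z = jωL = j·3211·0.00104 = 0 + j3.339 Ω
Step 3 — With open output, the series arm Z2 and the output shunt Z3 appear in series to ground: Z2 + Z3 = 0 - j3111 Ω.
Step 4 — Parallel with input shunt Z1: Z_in = Z1 || (Z2 + Z3) = 0 + j358 Ω = 358∠90.0° Ω.
Step 5 — Source phasor: V = 220∠-1.9° V = 219.9 - j7.294 V.
Step 6 — Current: I = V / Z = -0.02037 - j0.6142 A = 0.6145∠-91.9° A.
Step 7 — Complex power: S = V·I* = 0 + j135.2 VA.
Step 8 — Real power: P = Re(S) = 0 W.
Step 9 — Reactive power: Q = Im(S) = 135.2 VAR.
Step 10 — Apparent power: |S| = 135.2 VA.
Step 11 — Power factor: PF = P/|S| = 0 (lagging).

(a) P = 0 W  (b) Q = 135.2 VAR  (c) S = 135.2 VA  (d) PF = 0 (lagging)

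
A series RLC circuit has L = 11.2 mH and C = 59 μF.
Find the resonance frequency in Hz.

Step 1 — Resonance condition Im(Z)=0 gives ω₀ = 1/√(LC).
Step 2 — ω₀ = 1/√(0.0112·5.9e-05) = 1230 rad/s.
Step 3 — f₀ = ω₀/(2π) = 195.8 Hz.

f₀ = 195.8 Hz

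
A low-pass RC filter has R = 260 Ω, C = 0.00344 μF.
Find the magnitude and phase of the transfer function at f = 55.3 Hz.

Step 1 — Angular frequency: ω = 2π·55.3 = 347.5 rad/s.
Step 2 — Transfer function: H(jω) = 1/(1 + jωRC).
Step 3 — Denominator: 1 + jωRC = 1 + j·347.5·260·3.44e-09 = 1 + j0.0003108.
Step 4 — H = 1 - j0.0003108.
Step 5 — Magnitude: |H| = 1 (-0.0 dB); phase: φ = -0.0°.

|H| = 1 (-0.0 dB), φ = -0.0°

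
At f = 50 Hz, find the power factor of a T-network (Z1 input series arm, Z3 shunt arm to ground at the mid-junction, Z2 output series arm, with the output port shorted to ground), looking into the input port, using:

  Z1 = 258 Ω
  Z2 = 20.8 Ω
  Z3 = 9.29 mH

Step 1 — Angular frequency: ω = 2π·f = 2π·50 = 314.2 rad/s.
Step 2 — Component impedances:
  Z1: Z = R = 258 Ω
  Z2: Z = R = 20.8 Ω
  Z3: Z = jωL = j·314.2·0.00929 = 0 + j2.919 Ω
Step 3 — With the output port shorted to ground, the output series arm Z2 runs from the junction to ground; the shunt arm Z3 also runs from the junction to ground. They appear in parallel: Z3 || Z2 = 0.4016 + j2.862 Ω.
Step 4 — Series with input arm Z1: Z_in = Z1 + (Z3 || Z2) = 258.4 + j2.862 Ω = 258.4∠0.6° Ω.
Step 5 — Power factor: PF = cos(φ) = Re(Z)/|Z| = 258.4/258.42 = 0.9999.
Step 6 — Type: Im(Z) = 2.862 ⇒ lagging (phase φ = 0.6°).

PF = 0.9999 (lagging, φ = 0.6°)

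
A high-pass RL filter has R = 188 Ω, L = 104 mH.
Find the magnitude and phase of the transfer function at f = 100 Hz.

Step 1 — Angular frequency: ω = 2π·100 = 628.3 rad/s.
Step 2 — Transfer function: H(jω) = jωL/(R + jωL).
Step 3 — Numerator jωL = j·65.35; denominator R + jωL = 188 + j65.35.
Step 4 — H = 0.1078 + j0.3101.
Step 5 — Magnitude: |H| = 0.3283 (-9.7 dB); phase: φ = 70.8°.

|H| = 0.3283 (-9.7 dB), φ = 70.8°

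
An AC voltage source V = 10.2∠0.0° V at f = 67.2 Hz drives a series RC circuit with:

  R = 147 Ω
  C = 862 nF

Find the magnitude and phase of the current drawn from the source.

Step 1 — Angular frequency: ω = 2π·f = 2π·67.2 = 422.2 rad/s.
Step 2 — Component impedances:
  R: Z = R = 147 Ω
  C: Z = 1/(jωC) = -j/(ω·C) = 0 - j2748 Ω
Step 3 — Series combination: Z_total = R + C = 147 - j2748 Ω = 2751∠-86.9° Ω.
Step 4 — Source phasor: V = 10.2∠0.0° V = 10.2 V.
Step 5 — Ohm's law: I = V / Z_total = (10.2) / (147 - j2748) = 0.0001981 + j0.003702 A.
Step 6 — Convert to polar: |I| = 0.003707 A, ∠I = 86.9°.

I = 0.003707∠86.9° A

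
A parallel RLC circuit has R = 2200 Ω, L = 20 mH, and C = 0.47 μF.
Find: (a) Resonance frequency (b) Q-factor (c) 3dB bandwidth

Step 1 — Resonance: ω₀ = 1/√(LC) = 1/√(0.02·4.7e-07) = 1.031e+04 rad/s.
Step 2 — f₀ = ω₀/(2π) = 1642 Hz.
Step 3 — Parallel Q: Q = R/(ω₀L) = 2200/(1.031e+04·0.02) = 10.66.
Step 4 — Bandwidth: Δω = ω₀/Q = 967.1 rad/s; BW = Δω/(2π) = 153.9 Hz.

(a) f₀ = 1642 Hz  (b) Q = 10.66  (c) BW = 153.9 Hz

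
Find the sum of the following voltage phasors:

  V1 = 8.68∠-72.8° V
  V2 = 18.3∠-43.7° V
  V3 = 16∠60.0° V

Step 1 — Convert each phasor to rectangular form:
  V1 = 8.68·(cos(-72.8°) + j·sin(-72.8°)) = 2.567 - j8.292 V
  V2 = 18.3·(cos(-43.7°) + j·sin(-43.7°)) = 13.23 - j12.64 V
  V3 = 16·(cos(60.0°) + j·sin(60.0°)) = 8 + j13.86 V
Step 2 — Sum components: V_total = 23.8 - j7.079 V.
Step 3 — Convert to polar: |V_total| = 24.83 V, ∠V_total = -16.6°.

V_total = 24.83∠-16.6° V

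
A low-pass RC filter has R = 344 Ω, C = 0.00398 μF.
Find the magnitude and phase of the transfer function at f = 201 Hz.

Step 1 — Angular frequency: ω = 2π·201 = 1263 rad/s.
Step 2 — Transfer function: H(jω) = 1/(1 + jωRC).
Step 3 — Denominator: 1 + jωRC = 1 + j·1263·344·3.98e-09 = 1 + j0.001729.
Step 4 — H = 1 - j0.001729.
Step 5 — Magnitude: |H| = 1 (-0.0 dB); phase: φ = -0.1°.

|H| = 1 (-0.0 dB), φ = -0.1°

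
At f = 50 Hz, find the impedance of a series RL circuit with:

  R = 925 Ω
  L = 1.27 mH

Step 1 — Angular frequency: ω = 2π·f = 2π·50 = 314.2 rad/s.
Step 2 — Component impedances:
  R: Z = R = 925 Ω
  L: Z = jωL = j·314.2·0.00127 = 0 + j0.399 Ω
Step 3 — Series combination: Z_total = R + L = 925 + j0.399 Ω = 925∠0.0° Ω.

Z = 925 + j0.399 Ω = 925∠0.0° Ω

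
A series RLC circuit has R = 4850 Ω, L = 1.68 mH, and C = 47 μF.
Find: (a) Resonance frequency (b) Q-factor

Step 1 — Resonance condition Im(Z)=0 gives ω₀ = 1/√(LC).
Step 2 — ω₀ = 1/√(0.00168·4.7e-05) = 3559 rad/s.
Step 3 — f₀ = ω₀/(2π) = 566.4 Hz.
Step 4 — Series Q: Q = ω₀L/R = 3559·0.00168/4850 = 0.001233.

(a) f₀ = 566.4 Hz  (b) Q = 0.001233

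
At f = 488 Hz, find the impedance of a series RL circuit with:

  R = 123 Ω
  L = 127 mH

Step 1 — Angular frequency: ω = 2π·f = 2π·488 = 3066 rad/s.
Step 2 — Component impedances:
  R: Z = R = 123 Ω
  L: Z = jωL = j·3066·0.127 = 0 + j389.4 Ω
Step 3 — Series combination: Z_total = R + L = 123 + j389.4 Ω = 408.4∠72.5° Ω.

Z = 123 + j389.4 Ω = 408.4∠72.5° Ω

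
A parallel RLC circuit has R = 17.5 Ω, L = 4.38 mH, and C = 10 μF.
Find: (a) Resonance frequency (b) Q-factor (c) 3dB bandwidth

Step 1 — Resonance: ω₀ = 1/√(LC) = 1/√(0.00438·1e-05) = 4778 rad/s.
Step 2 — f₀ = ω₀/(2π) = 760.5 Hz.
Step 3 — Parallel Q: Q = R/(ω₀L) = 17.5/(4778·0.00438) = 0.8362.
Step 4 — Bandwidth: Δω = ω₀/Q = 5714 rad/s; BW = Δω/(2π) = 909.5 Hz.

(a) f₀ = 760.5 Hz  (b) Q = 0.8362  (c) BW = 909.5 Hz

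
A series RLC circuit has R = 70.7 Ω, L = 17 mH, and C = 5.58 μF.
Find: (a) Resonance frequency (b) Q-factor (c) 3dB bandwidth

Step 1 — Resonance condition Im(Z)=0 gives ω₀ = 1/√(LC).
Step 2 — ω₀ = 1/√(0.017·5.58e-06) = 3247 rad/s.
Step 3 — f₀ = ω₀/(2π) = 516.7 Hz.
Step 4 — Series Q: Q = ω₀L/R = 3247·0.017/70.7 = 0.7807.
Step 5 — 3dB bandwidth: Δω = ω₀/Q = 4159 rad/s; BW = Δω/(2π) = 661.9 Hz.

(a) f₀ = 516.7 Hz  (b) Q = 0.7807  (c) BW = 661.9 Hz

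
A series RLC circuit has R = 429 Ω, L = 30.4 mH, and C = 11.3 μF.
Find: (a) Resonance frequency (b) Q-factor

Step 1 — Resonance condition Im(Z)=0 gives ω₀ = 1/√(LC).
Step 2 — ω₀ = 1/√(0.0304·1.13e-05) = 1706 rad/s.
Step 3 — f₀ = ω₀/(2π) = 271.5 Hz.
Step 4 — Series Q: Q = ω₀L/R = 1706·0.0304/429 = 0.1209.

(a) f₀ = 271.5 Hz  (b) Q = 0.1209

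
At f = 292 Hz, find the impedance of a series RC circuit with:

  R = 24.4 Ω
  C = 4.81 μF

Step 1 — Angular frequency: ω = 2π·f = 2π·292 = 1835 rad/s.
Step 2 — Component impedances:
  R: Z = R = 24.4 Ω
  C: Z = 1/(jωC) = -j/(ω·C) = 0 - j113.3 Ω
Step 3 — Series combination: Z_total = R + C = 24.4 - j113.3 Ω = 115.9∠-77.8° Ω.

Z = 24.4 - j113.3 Ω = 115.9∠-77.8° Ω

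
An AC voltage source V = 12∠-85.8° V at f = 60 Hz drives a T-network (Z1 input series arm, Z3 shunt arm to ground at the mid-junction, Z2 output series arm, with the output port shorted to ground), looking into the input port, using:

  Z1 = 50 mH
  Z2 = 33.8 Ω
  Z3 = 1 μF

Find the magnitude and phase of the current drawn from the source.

Step 1 — Angular frequency: ω = 2π·f = 2π·60 = 377 rad/s.
Step 2 — Component impedances:
  Z1: Z = jωL = j·377·0.05 = 0 + j18.85 Ω
  Z2: Z = R = 33.8 Ω
  Z3: Z = 1/(jωC) = -j/(ω·C) = 0 - j2653 Ω
Step 3 — With the output port shorted to ground, the output series arm Z2 runs from the junction to ground; the shunt arm Z3 also runs from the junction to ground. They appear in parallel: Z3 || Z2 = 33.79 - j0.4306 Ω.
Step 4 — Series with input arm Z1: Z_in = Z1 + (Z3 || Z2) = 33.79 + j18.42 Ω = 38.49∠28.6° Ω.
Step 5 — Source phasor: V = 12∠-85.8° V = 0.8789 - j11.97 V.
Step 6 — Ohm's law: I = V / Z_total = (0.8789 - j11.97) / (33.79 + j18.42) = -0.1288 - j0.284 A.
Step 7 — Convert to polar: |I| = 0.3118 A, ∠I = -114.4°.

I = 0.3118∠-114.4° A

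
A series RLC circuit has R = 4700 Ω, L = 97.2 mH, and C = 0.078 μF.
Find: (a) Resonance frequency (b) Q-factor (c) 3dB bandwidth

Step 1 — Resonance condition Im(Z)=0 gives ω₀ = 1/√(LC).
Step 2 — ω₀ = 1/√(0.0972·7.8e-08) = 1.148e+04 rad/s.
Step 3 — f₀ = ω₀/(2π) = 1828 Hz.
Step 4 — Series Q: Q = ω₀L/R = 1.148e+04·0.0972/4700 = 0.2375.
Step 5 — 3dB bandwidth: Δω = ω₀/Q = 4.835e+04 rad/s; BW = Δω/(2π) = 7696 Hz.

(a) f₀ = 1828 Hz  (b) Q = 0.2375  (c) BW = 7696 Hz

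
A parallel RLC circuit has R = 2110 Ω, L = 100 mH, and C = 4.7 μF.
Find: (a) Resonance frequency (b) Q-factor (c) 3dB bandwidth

Step 1 — Resonance: ω₀ = 1/√(LC) = 1/√(0.1·4.7e-06) = 1459 rad/s.
Step 2 — f₀ = ω₀/(2π) = 232.2 Hz.
Step 3 — Parallel Q: Q = R/(ω₀L) = 2110/(1459·0.1) = 14.47.
Step 4 — Bandwidth: Δω = ω₀/Q = 100.8 rad/s; BW = Δω/(2π) = 16.05 Hz.

(a) f₀ = 232.2 Hz  (b) Q = 14.47  (c) BW = 16.05 Hz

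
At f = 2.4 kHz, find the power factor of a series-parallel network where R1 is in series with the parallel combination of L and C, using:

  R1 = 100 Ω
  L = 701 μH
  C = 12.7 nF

Step 1 — Angular frequency: ω = 2π·f = 2π·2400 = 1.508e+04 rad/s.
Step 2 — Component impedances:
  R1: Z = R = 100 Ω
  L: Z = jωL = j·1.508e+04·0.000701 = 0 + j10.57 Ω
  C: Z = 1/(jωC) = -j/(ω·C) = 0 - j5222 Ω
Step 3 — Parallel branch: L || C = 1/(1/L + 1/C) = 0 + j10.59 Ω.
Step 4 — Series with R1: Z_total = R1 + (L || C) = 100 + j10.59 Ω = 100.6∠6.0° Ω.
Step 5 — Power factor: PF = cos(φ) = Re(Z)/|Z| = 100/100.56 = 0.9944.
Step 6 — Type: Im(Z) = 10.59 ⇒ lagging (phase φ = 6.0°).

PF = 0.9944 (lagging, φ = 6.0°)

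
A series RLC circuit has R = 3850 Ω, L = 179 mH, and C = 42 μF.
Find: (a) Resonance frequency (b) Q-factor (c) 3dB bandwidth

Step 1 — Resonance: ω₀ = 1/√(LC) = 1/√(0.179·4.2e-05) = 364.7 rad/s.
Step 2 — f₀ = ω₀/(2π) = 58.05 Hz.
Step 3 — Series Q: Q = ω₀L/R = 364.7·0.179/3850 = 0.01696.
Step 4 — Bandwidth: Δω = ω₀/Q = 2.151e+04 rad/s; BW = Δω/(2π) = 3423 Hz.

(a) f₀ = 58.05 Hz  (b) Q = 0.01696  (c) BW = 3423 Hz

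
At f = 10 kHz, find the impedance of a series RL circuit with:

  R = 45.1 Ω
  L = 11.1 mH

Step 1 — Angular frequency: ω = 2π·f = 2π·1e+04 = 6.283e+04 rad/s.
Step 2 — Component impedances:
  R: Z = R = 45.1 Ω
  L: Z = jωL = j·6.283e+04·0.0111 = 0 + j697.4 Ω
Step 3 — Series combination: Z_total = R + L = 45.1 + j697.4 Ω = 698.9∠86.3° Ω.

Z = 45.1 + j697.4 Ω = 698.9∠86.3° Ω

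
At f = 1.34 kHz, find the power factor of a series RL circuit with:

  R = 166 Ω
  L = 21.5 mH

Step 1 — Angular frequency: ω = 2π·f = 2π·1340 = 8419 rad/s.
Step 2 — Component impedances:
  R: Z = R = 166 Ω
  L: Z = jωL = j·8419·0.0215 = 0 + j181 Ω
Step 3 — Series combination: Z_total = R + L = 166 + j181 Ω = 245.6∠47.5° Ω.
Step 4 — Power factor: PF = cos(φ) = Re(Z)/|Z| = 166/245.6 = 0.6759.
Step 5 — Type: Im(Z) = 181 ⇒ lagging (phase φ = 47.5°).

PF = 0.6759 (lagging, φ = 47.5°)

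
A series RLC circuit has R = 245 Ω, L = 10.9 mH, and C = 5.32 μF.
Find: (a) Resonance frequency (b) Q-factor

Step 1 — Resonance condition Im(Z)=0 gives ω₀ = 1/√(LC).
Step 2 — ω₀ = 1/√(0.0109·5.32e-06) = 4153 rad/s.
Step 3 — f₀ = ω₀/(2π) = 660.9 Hz.
Step 4 — Series Q: Q = ω₀L/R = 4153·0.0109/245 = 0.1848.

(a) f₀ = 660.9 Hz  (b) Q = 0.1848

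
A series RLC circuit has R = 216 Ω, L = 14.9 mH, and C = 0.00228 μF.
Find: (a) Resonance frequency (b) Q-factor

Step 1 — Resonance condition Im(Z)=0 gives ω₀ = 1/√(LC).
Step 2 — ω₀ = 1/√(0.0149·2.28e-09) = 1.716e+05 rad/s.
Step 3 — f₀ = ω₀/(2π) = 2.731e+04 Hz.
Step 4 — Series Q: Q = ω₀L/R = 1.716e+05·0.0149/216 = 11.84.

(a) f₀ = 2.731e+04 Hz  (b) Q = 11.84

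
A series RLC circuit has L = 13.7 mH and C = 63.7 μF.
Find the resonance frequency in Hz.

Step 1 — Resonance condition Im(Z)=0 gives ω₀ = 1/√(LC).
Step 2 — ω₀ = 1/√(0.0137·6.37e-05) = 1070 rad/s.
Step 3 — f₀ = ω₀/(2π) = 170.4 Hz.

f₀ = 170.4 Hz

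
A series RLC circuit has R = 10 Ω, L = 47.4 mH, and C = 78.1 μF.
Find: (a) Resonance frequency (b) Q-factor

Step 1 — Resonance condition Im(Z)=0 gives ω₀ = 1/√(LC).
Step 2 — ω₀ = 1/√(0.0474·7.81e-05) = 519.7 rad/s.
Step 3 — f₀ = ω₀/(2π) = 82.72 Hz.
Step 4 — Series Q: Q = ω₀L/R = 519.7·0.0474/10 = 2.464.

(a) f₀ = 82.72 Hz  (b) Q = 2.464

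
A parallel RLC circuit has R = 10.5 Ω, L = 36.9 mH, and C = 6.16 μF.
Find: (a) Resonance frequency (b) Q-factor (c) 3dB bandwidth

Step 1 — Resonance: ω₀ = 1/√(LC) = 1/√(0.0369·6.16e-06) = 2097 rad/s.
Step 2 — f₀ = ω₀/(2π) = 333.8 Hz.
Step 3 — Parallel Q: Q = R/(ω₀L) = 10.5/(2097·0.0369) = 0.1357.
Step 4 — Bandwidth: Δω = ω₀/Q = 1.546e+04 rad/s; BW = Δω/(2π) = 2461 Hz.

(a) f₀ = 333.8 Hz  (b) Q = 0.1357  (c) BW = 2461 Hz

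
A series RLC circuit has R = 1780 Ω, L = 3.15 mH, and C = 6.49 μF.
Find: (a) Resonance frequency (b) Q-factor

Step 1 — Resonance condition Im(Z)=0 gives ω₀ = 1/√(LC).
Step 2 — ω₀ = 1/√(0.00315·6.49e-06) = 6994 rad/s.
Step 3 — f₀ = ω₀/(2π) = 1113 Hz.
Step 4 — Series Q: Q = ω₀L/R = 6994·0.00315/1780 = 0.01238.

(a) f₀ = 1113 Hz  (b) Q = 0.01238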